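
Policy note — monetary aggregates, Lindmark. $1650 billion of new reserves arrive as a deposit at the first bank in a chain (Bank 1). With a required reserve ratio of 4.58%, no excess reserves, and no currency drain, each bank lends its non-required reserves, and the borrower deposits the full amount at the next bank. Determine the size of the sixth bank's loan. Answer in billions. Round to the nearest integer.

$1245 billion

Each bank lends a fraction (1 − rr) = 0.9542 of the deposit it receives, so Bank 6 receives 1650·0.9542^5 and lends 1650·0.9542^6 ≈ 1245.4331 billion.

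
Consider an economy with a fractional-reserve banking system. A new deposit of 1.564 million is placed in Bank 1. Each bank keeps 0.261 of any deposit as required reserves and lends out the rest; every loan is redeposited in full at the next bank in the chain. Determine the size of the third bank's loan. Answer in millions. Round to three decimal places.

0.631 million

Each bank lends a fraction (1 − rr) = 0.7390 of the deposit it receives, so Bank 3 receives 1.564·0.7390^2 and lends 1.564·0.7390^3 ≈ 0.6312 million.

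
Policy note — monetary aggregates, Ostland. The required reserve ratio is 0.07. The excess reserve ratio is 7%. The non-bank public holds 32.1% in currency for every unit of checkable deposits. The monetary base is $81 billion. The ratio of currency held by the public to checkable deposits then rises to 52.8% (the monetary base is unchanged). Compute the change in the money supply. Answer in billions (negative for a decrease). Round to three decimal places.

Initially m₁ = (1 + 0.321) / (0.07 + 0.07 + 0.321) ≈ 2.865510, so M₁ = 2.865510 × 81 ≈ 232.1063 billion.
After the change m₂ = (1 + 0.528) / (0.07 + 0.07 + 0.528) ≈ 2.287425, so M₂ = 2.287425 × 81 ≈ 185.2814 billion.
ΔM = M₂ − M₁ = 185.2814 − 232.1063 = -46.8249 billion.

-46.825 billion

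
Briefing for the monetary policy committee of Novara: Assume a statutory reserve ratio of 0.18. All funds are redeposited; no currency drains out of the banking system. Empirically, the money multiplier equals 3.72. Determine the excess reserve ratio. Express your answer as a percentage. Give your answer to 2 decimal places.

8.88%

Using m = 3.72. Since m = (1 + c)/(c + rr + e), the denominator satisfies c + rr + e = (1 + c)/m = (1 + 0) / 3.72 ≈ 0.268817.
With c = 0 and rr = 0.18, the excess reserve ratio is 0.268817 − 0 − 0.18 = 0.088817.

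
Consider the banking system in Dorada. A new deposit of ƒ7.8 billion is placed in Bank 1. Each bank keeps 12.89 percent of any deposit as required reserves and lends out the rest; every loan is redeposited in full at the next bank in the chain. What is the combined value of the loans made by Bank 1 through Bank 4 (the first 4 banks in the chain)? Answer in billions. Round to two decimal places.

Bank i lends (1 − rr)^i of the original deposit: Bank 1 lends 7.8·0.8711 ≈ 6.7946, Bank 2 lends 7.8·0.8711² ≈ 5.9188, and so on.
Summing a geometric series: total = 7.8·[0.8711·(1 − 0.8711^4) / (1 − 0.8711)] ≈ 22.3604 billion.

ƒ22.36 billion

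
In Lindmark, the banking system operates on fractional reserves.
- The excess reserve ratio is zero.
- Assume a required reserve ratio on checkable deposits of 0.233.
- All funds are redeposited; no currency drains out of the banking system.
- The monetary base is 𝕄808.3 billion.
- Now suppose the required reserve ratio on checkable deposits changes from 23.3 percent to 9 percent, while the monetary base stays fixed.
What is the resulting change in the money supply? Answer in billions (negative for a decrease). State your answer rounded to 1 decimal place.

𝕄5512.0 billion

Initially m₁ = 1 / (0.233) ≈ 4.29185, so M₁ = 4.29185 × 808.3 ≈ 3469.1024 billion.
After the change m₂ = 1 / (0.09) ≈ 11.11111, so M₂ = 11.11111 × 808.3 ≈ 8981.1102 billion.
ΔM = M₂ − M₁ = 8981.1102 − 3469.1024 = 5512.0078 billion.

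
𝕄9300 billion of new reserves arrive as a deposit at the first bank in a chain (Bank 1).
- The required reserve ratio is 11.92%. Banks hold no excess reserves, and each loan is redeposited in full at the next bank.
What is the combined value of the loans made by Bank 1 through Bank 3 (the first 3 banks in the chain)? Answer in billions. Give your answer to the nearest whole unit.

𝕄21761 billion

Bank i lends (1 − rr)^i of the original deposit: Bank 1 lends 9300·0.8808 = 8191.4400, Bank 2 lends 9300·0.8808² ≈ 7215.0204, and so on.
Summing a geometric series: total = 9300·[0.8808·(1 − 0.8808^3) / (1 − 0.8808)] ≈ 21761.4503 billion.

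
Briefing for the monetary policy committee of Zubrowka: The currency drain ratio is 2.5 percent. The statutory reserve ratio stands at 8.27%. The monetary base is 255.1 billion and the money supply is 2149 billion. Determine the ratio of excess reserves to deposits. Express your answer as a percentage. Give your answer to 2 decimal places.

Using m = M/MB = 2149/255.1 ≈ 8.424147. Since m = (1 + c)/(c + rr + e), the denominator satisfies c + rr + e = (1 + c)/m = (1 + 0.025) / 8.424147 ≈ 0.121674.
With c = 0.025 and rr = 0.0827, the ratio of excess reserves to deposits is 0.121674 − 0.025 − 0.0827 = 0.013974.

1.40%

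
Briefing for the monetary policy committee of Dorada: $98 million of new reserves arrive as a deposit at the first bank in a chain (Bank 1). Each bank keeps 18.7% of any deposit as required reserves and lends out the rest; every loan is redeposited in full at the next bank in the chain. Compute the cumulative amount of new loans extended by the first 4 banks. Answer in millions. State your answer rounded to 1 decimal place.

Bank i lends (1 − rr)^i of the original deposit: Bank 1 lends 98·0.8130 = 79.6740, Bank 2 lends 98·0.8130² ≈ 64.7750, and so on.
Summing a geometric series: total = 98·[0.8130·(1 − 0.8130^4) / (1 − 0.8130)] ≈ 239.9252 million.

$239.9 million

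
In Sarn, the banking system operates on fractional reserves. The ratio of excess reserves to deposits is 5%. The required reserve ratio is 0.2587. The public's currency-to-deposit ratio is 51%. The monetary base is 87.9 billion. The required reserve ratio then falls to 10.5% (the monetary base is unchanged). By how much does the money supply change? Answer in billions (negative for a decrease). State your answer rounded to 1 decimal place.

37.5 billion

Initially m₁ = (1 + 0.51) / (0.2587 + 0.05 + 0.51) ≈ 1.8444, so M₁ = 1.8444 × 87.9 ≈ 162.1228 billion.
After the change m₂ = (1 + 0.51) / (0.105 + 0.05 + 0.51) ≈ 2.2707, so M₂ = 2.2707 × 87.9 ≈ 199.5945 billion.
ΔM = M₂ − M₁ = 199.5945 − 162.1228 = 37.4717 billion.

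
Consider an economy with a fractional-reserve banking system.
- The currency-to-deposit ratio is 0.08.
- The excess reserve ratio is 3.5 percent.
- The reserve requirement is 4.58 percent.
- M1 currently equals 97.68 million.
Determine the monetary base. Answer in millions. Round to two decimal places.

14.54 million

The money multiplier is m = (1 + c) / (rr + e + c) = (1 + 0.08) / (0.0458 + 0.035 + 0.08) ≈ 6.71642.
MB = M / m = 97.68 / 6.71642 ≈ 14.5435 million.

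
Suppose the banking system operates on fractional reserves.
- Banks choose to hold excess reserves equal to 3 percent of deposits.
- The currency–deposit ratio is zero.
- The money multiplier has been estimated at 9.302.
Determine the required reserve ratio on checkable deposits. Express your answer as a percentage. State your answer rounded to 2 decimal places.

Using m = 9.302. Since m = (1 + c)/(c + rr + e), the denominator satisfies c + rr + e = (1 + c)/m = (1 + 0) / 9.302 ≈ 0.107504.
With c = 0 and e = 0.03, the required reserve ratio on checkable deposits is 0.107504 − 0 − 0.03 = 0.077504.

7.75%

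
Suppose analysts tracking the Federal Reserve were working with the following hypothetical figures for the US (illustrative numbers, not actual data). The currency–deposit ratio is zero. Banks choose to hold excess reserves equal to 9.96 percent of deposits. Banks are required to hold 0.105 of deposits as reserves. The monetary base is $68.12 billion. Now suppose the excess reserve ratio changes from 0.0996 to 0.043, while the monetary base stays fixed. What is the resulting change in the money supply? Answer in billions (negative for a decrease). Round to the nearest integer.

Initially m₁ = 1 / (0.105 + 0.0996) ≈ 4.8876, so M₁ = 4.8876 × 68.12 ≈ 332.9433 billion.
After the change m₂ = 1 / (0.105 + 0.043) ≈ 6.7568, so M₂ = 6.7568 × 68.12 ≈ 460.2732 billion.
ΔM = M₂ − M₁ = 460.2732 − 332.9433 = 127.3299 billion.

$127 billion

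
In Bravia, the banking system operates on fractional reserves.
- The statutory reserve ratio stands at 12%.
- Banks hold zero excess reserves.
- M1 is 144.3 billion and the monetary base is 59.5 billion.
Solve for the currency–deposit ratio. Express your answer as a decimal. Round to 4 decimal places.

Using m = M/MB = 144.3/59.5 ≈ 2.425210. From m = (1 + c)/(c + rr + e), rearranging gives 1 + c = m·(c + rr + e), so c·(1 − m) = m·(rr + e) − 1.
Hence c = [m·(rr + e) − 1]/(1 − m) = [2.425210 × (0.12 + 0) − 1] / (1 − 2.425210) ≈ 0.497453.

0.4975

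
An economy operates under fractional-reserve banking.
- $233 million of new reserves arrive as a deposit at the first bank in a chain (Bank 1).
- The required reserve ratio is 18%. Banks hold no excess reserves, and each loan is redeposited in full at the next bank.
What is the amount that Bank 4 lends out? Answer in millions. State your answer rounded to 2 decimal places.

Each bank lends a fraction (1 − rr) = 0.8200 of the deposit it receives, so Bank 4 receives 233·0.8200^3 and lends 233·0.8200^4 ≈ 105.3444 million.

$105.34 million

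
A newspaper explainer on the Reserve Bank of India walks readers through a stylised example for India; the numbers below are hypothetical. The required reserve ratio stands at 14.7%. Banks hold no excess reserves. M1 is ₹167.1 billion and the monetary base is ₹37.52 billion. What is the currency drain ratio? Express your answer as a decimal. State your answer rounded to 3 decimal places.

0.100

Using m = M/MB = 167.1/37.52 ≈ 4.453625. From m = (1 + c)/(c + rr + e), rearranging gives 1 + c = m·(c + rr + e), so c·(1 − m) = m·(rr + e) − 1.
Hence c = [m·(rr + e) − 1]/(1 − m) = [4.453625 × (0.147 + 0) − 1] / (1 − 4.453625) ≈ 0.099987.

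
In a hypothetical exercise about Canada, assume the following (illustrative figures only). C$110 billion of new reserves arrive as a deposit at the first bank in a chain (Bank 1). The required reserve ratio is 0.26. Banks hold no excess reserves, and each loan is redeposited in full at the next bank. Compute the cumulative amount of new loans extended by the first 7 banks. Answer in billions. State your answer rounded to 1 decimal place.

Bank i lends (1 − rr)^i of the original deposit: Bank 1 lends 110·0.7400 = 81.4000, Bank 2 lends 110·0.7400² = 60.2360, and so on.
Summing a geometric series: total = 110·[0.7400·(1 − 0.7400^7) / (1 − 0.7400)] ≈ 275.0341 billion.

C$275.0 billion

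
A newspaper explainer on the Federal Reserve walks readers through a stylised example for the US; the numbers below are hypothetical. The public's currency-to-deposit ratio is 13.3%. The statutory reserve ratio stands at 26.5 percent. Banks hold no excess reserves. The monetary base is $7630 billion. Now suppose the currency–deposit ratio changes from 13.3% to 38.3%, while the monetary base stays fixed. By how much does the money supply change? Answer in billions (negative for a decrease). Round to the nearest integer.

-5436 billion

Initially m₁ = (1 + 0.133) / (0.265 + 0.133) ≈ 2.84673, so M₁ = 2.84673 × 7630 = 21720.5499 billion.
After the change m₂ = (1 + 0.383) / (0.265 + 0.383) ≈ 2.13426, so M₂ = 2.13426 × 7630 = 16284.4038 billion.
ΔM = M₂ − M₁ = 16284.4038 − 21720.5499 = -5436.1461 billion.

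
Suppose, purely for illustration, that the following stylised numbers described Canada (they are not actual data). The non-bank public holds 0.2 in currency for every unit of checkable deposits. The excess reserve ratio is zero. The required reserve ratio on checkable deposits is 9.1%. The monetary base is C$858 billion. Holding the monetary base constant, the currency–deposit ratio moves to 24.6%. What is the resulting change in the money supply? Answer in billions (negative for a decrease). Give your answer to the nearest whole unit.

Initially m₁ = (1 + 0.2) / (0.091 + 0.2) ≈ 4.1237, so M₁ = 4.1237 × 858 = 3538.1346 billion.
After the change m₂ = (1 + 0.246) / (0.091 + 0.246) ≈ 3.6973, so M₂ = 3.6973 × 858 = 3172.2834 billion.
ΔM = M₂ − M₁ = 3172.2834 − 3538.1346 = -365.8512 billion.

-366 billion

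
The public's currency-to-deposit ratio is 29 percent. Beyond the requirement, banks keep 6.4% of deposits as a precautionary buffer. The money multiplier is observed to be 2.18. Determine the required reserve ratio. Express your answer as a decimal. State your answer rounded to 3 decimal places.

0.238

Using m = 2.18. Since m = (1 + c)/(c + rr + e), the denominator satisfies c + rr + e = (1 + c)/m = (1 + 0.29) / 2.18 ≈ 0.591743.
With c = 0.29 and e = 0.064, the required reserve ratio is 0.591743 − 0.29 − 0.064 = 0.237743.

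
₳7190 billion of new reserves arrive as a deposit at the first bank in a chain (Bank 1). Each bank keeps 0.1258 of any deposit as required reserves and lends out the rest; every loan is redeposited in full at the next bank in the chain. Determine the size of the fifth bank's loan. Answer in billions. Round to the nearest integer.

Each bank lends a fraction (1 − rr) = 0.8742 of the deposit it receives, so Bank 5 receives 7190·0.8742^4 and lends 7190·0.8742^5 ≈ 3670.9875 billion.

₳3671 billion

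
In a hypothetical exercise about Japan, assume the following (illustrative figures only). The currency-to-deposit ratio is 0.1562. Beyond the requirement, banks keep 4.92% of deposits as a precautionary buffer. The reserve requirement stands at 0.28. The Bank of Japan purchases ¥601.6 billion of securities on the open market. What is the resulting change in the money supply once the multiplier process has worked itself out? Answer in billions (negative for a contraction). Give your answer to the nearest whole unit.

The money multiplier is m = (1 + c) / (rr + e + c) = (1 + 0.1562) / (0.28 + 0.0492 + 0.1562) ≈ 2.3820.
The purchase adds 601.6 billion of base, so ΔM = m × ΔMB = 2.3820 × (+601.6) = 1433.0112 billion.

¥1433 billion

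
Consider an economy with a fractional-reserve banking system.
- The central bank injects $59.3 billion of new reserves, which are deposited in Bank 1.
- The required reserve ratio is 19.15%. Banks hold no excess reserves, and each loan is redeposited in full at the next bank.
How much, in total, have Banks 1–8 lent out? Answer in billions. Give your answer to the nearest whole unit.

$205 billion

Bank i lends (1 − rr)^i of the original deposit: Bank 1 lends 59.3·0.8085 ≈ 47.9440, Bank 2 lends 59.3·0.8085² ≈ 38.7628, and so on.
Summing a geometric series: total = 59.3·[0.8085·(1 − 0.8085^8) / (1 − 0.8085)] ≈ 204.6511 billion.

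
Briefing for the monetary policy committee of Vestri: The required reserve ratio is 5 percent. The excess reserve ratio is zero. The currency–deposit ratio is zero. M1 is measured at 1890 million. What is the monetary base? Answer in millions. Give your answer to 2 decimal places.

With no currency drain and no excess reserves, the money multiplier is m = 1/rr = 1/0.05 = 20.
The monetary base is MB = M / m = 1890 / 20 = 94.5 million.

94.50 million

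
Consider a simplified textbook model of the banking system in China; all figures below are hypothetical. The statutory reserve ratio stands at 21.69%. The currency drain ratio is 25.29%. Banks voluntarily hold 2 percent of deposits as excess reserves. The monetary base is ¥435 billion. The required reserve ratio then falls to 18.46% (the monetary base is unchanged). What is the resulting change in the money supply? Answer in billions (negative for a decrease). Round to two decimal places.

¥78.56 billion

Initially m₁ = (1 + 0.2529) / (0.2169 + 0.02 + 0.2529) ≈ 2.557983, so M₁ = 2.557983 × 435 ≈ 1112.7226 billion.
After the change m₂ = (1 + 0.2529) / (0.1846 + 0.02 + 0.2529) ≈ 2.738579, so M₂ = 2.738579 × 435 ≈ 1191.2819 billion.
ΔM = M₂ − M₁ = 1191.2819 − 1112.7226 = 78.5593 billion.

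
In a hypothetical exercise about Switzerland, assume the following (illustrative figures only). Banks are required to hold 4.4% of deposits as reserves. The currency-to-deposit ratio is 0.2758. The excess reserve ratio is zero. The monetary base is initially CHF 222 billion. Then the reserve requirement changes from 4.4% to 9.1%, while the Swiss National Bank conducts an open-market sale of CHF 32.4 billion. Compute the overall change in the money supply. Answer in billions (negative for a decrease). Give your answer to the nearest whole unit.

-226 billion

Before: m₁ = (1 + 0.2758) / (0.044 + 0.2758) ≈ 3.9894, MB₁ = 222, so M₁ = 3.9894 × 222 = 885.6468 billion.
After: m₂ = (1 + 0.2758) / (0.091 + 0.2758) ≈ 3.4782, MB₂ = 222 − 32.4 = 189.6, so M₂ = 3.4782 × 189.6 ≈ 659.4667 billion.
ΔM = M₂ − M₁ = 659.4667 − 885.6468 = -226.1801 billion.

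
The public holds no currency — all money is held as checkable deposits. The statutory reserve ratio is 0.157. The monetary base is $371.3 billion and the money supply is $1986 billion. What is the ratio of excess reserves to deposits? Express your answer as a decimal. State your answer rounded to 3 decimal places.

Using m = M/MB = 1986/371.3 ≈ 5.348775. Since m = (1 + c)/(c + rr + e), the denominator satisfies c + rr + e = (1 + c)/m = (1 + 0) / 5.348775 ≈ 0.186959.
With c = 0 and rr = 0.157, the ratio of excess reserves to deposits is 0.186959 − 0 − 0.157 = 0.029959.

0.030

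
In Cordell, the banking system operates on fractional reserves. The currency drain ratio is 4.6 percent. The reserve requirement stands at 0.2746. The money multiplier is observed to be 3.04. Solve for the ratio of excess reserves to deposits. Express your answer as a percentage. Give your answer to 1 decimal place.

2.3%

Using m = 3.04. Since m = (1 + c)/(c + rr + e), the denominator satisfies c + rr + e = (1 + c)/m = (1 + 0.046) / 3.04 ≈ 0.344079.
With c = 0.046 and rr = 0.2746, the ratio of excess reserves to deposits is 0.344079 − 0.046 − 0.2746 = 0.023479.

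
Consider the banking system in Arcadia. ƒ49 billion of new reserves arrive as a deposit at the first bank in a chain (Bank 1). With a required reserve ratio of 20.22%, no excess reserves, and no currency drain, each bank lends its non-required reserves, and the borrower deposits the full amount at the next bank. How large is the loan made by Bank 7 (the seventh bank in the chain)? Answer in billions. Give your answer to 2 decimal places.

ƒ10.08 billion

Each bank lends a fraction (1 − rr) = 0.7978 of the deposit it receives, so Bank 7 receives 49·0.7978^6 and lends 49·0.7978^7 ≈ 10.0799 billion.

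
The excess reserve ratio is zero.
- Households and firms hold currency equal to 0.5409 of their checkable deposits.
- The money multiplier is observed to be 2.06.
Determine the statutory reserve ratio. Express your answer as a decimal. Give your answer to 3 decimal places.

0.207

Using m = 2.06. Since m = (1 + c)/(c + rr + e), the denominator satisfies c + rr + e = (1 + c)/m = (1 + 0.5409) / 2.06 ≈ 0.748010.
With c = 0.5409 and e = 0, the statutory reserve ratio is 0.748010 − 0.5409 − 0 = 0.20711.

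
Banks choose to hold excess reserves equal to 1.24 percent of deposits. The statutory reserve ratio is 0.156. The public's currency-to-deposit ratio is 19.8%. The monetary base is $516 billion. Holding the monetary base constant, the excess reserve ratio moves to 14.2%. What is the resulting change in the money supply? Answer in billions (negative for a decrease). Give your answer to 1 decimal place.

-440.8 billion

Initially m₁ = (1 + 0.198) / (0.156 + 0.0124 + 0.198) ≈ 3.26965, so M₁ = 3.26965 × 516 = 1687.1394 billion.
After the change m₂ = (1 + 0.198) / (0.156 + 0.142 + 0.198) ≈ 2.41532, so M₂ = 2.41532 × 516 ≈ 1246.3051 billion.
ΔM = M₂ − M₁ = 1246.3051 − 1687.1394 = -440.8343 billion.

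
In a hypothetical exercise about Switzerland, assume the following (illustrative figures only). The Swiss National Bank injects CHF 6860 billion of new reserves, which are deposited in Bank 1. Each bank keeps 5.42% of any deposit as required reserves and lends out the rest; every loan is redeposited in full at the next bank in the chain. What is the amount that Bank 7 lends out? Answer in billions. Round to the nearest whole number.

CHF 4644 billion

Each bank lends a fraction (1 − rr) = 0.9458 of the deposit it receives, so Bank 7 receives 6860·0.9458^6 and lends 6860·0.9458^7 ≈ 4644.2895 billion.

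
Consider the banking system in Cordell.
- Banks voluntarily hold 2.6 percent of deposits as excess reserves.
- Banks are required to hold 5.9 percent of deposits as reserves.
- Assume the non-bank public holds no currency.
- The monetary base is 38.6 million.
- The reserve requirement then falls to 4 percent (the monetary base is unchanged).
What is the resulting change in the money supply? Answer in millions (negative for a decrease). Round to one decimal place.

130.7 million

Initially m₁ = 1 / (0.059 + 0.026) ≈ 11.7647, so M₁ = 11.7647 × 38.6 ≈ 454.1174 million.
After the change m₂ = 1 / (0.04 + 0.026) ≈ 15.1515, so M₂ = 15.1515 × 38.6 = 584.8479 million.
ΔM = M₂ − M₁ = 584.8479 − 454.1174 = 130.7305 million.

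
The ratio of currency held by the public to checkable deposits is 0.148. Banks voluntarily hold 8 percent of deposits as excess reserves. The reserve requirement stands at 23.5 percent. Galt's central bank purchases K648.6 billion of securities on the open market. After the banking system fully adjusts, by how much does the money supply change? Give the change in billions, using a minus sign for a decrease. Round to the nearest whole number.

The money multiplier is m = (1 + c) / (rr + e + c) = (1 + 0.148) / (0.235 + 0.08 + 0.148) ≈ 2.4795.
The purchase adds 648.6 billion of base, so ΔM = m × ΔMB = 2.4795 × (+648.6) = 1608.2037 billion.

K1608 billion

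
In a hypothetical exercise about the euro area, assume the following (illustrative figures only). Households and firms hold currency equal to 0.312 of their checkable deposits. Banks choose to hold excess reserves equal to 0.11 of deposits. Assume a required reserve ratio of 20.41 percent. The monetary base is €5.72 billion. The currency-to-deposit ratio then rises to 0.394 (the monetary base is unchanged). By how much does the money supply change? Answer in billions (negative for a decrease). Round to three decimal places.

-0.726 billion

Initially m₁ = (1 + 0.312) / (0.2041 + 0.11 + 0.312) ≈ 2.09551, so M₁ = 2.09551 × 5.72 ≈ 11.9863 billion.
After the change m₂ = (1 + 0.394) / (0.2041 + 0.11 + 0.394) ≈ 1.96865, so M₂ = 1.96865 × 5.72 ≈ 11.2607 billion.
ΔM = M₂ − M₁ = 11.2607 − 11.9863 = -0.7256 billion.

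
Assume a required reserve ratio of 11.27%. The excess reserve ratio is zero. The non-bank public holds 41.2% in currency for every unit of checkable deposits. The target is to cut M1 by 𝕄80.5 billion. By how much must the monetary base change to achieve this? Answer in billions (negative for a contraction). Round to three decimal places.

The money multiplier is m = (1 + c) / (rr + c) = (1 + 0.412) / (0.1127 + 0.412) ≈ 2.691062.
ΔMB = ΔM / m = (−80.5) / 2.691062 ≈ -29.9138 billion.

-29.914 billion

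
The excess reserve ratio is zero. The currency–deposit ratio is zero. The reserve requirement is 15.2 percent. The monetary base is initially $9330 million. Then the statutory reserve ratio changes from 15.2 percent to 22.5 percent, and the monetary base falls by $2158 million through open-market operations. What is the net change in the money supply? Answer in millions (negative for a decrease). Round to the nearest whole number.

Before: m₁ = 1 / (0.152) ≈ 6.57895, MB₁ = 9330, so M₁ = 6.57895 × 9330 = 61381.6035 million.
After: m₂ = 1 / (0.225) ≈ 4.44444, MB₂ = 9330 − 2158 = 7172, so M₂ = 4.44444 × 7172 ≈ 31875.5237 million.
ΔM = M₂ − M₁ = 31875.5237 − 61381.6035 = -29506.0798 million.

-29506 million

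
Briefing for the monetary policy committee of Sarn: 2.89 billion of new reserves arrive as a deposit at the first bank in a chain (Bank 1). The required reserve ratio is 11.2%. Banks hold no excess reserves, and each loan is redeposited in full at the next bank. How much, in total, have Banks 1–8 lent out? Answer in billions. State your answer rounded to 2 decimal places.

Bank i lends (1 − rr)^i of the original deposit: Bank 1 lends 2.89·0.8880 ≈ 2.5663, Bank 2 lends 2.89·0.8880² ≈ 2.2789, and so on.
Summing a geometric series: total = 2.89·[0.8880·(1 − 0.8880^8) / (1 − 0.8880)] ≈ 14.0543 billion.

14.05 billion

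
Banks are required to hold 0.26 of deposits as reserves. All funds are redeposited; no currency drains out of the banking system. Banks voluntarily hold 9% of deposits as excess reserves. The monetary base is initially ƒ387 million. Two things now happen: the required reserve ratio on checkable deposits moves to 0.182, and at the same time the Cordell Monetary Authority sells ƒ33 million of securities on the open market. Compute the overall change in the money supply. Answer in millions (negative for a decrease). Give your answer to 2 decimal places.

Before: m₁ = 1 / (0.26 + 0.09) ≈ 2.857143, MB₁ = 387, so M₁ = 2.857143 × 387 ≈ 1105.7143 million.
After: m₂ = 1 / (0.182 + 0.09) ≈ 3.676471, MB₂ = 387 − 33 = 354, so M₂ = 3.676471 × 354 ≈ 1301.4707 million.
ΔM = M₂ − M₁ = 1301.4707 − 1105.7143 = 195.7564 million.

ƒ195.76 million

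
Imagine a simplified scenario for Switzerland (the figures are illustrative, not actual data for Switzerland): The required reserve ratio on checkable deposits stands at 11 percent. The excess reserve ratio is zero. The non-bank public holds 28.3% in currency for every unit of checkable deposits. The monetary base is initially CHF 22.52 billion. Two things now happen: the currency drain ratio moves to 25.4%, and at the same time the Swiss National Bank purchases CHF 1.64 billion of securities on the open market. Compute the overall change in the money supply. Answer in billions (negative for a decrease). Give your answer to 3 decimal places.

CHF 9.713 billion

Before: m₁ = (1 + 0.283) / (0.11 + 0.283) ≈ 3.264631, MB₁ = 22.52, so M₁ = 3.264631 × 22.52 ≈ 73.5195 billion.
After: m₂ = (1 + 0.254) / (0.11 + 0.254) ≈ 3.445055, MB₂ = 22.52 + 1.64 = 24.16, so M₂ = 3.445055 × 24.16 ≈ 83.2325 billion.
ΔM = M₂ − M₁ = 83.2325 − 73.5195 = 9.713 billion.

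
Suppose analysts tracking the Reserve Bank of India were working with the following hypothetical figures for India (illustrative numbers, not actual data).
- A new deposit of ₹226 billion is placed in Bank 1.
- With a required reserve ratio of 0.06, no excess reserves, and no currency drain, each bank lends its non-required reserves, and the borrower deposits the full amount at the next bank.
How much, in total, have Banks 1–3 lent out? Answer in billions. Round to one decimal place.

₹599.8 billion

Bank i lends (1 − rr)^i of the original deposit: Bank 1 lends 226·0.9400 = 212.4400, Bank 2 lends 226·0.9400² = 199.6936, and so on.
Summing a geometric series: total = 226·[0.9400·(1 − 0.9400^3) / (1 − 0.9400)] ≈ 599.8456 billion.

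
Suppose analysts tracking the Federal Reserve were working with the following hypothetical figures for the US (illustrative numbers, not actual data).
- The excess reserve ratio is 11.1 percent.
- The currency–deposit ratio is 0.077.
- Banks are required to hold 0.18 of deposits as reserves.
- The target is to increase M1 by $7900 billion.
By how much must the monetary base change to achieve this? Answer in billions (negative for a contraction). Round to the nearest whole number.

The money multiplier is m = (1 + c) / (rr + e + c) = (1 + 0.077) / (0.18 + 0.111 + 0.077) ≈ 2.92663.
ΔMB = ΔM / m = (+7900) / 2.92663 ≈ 2699.3504 billion.

$2699 billion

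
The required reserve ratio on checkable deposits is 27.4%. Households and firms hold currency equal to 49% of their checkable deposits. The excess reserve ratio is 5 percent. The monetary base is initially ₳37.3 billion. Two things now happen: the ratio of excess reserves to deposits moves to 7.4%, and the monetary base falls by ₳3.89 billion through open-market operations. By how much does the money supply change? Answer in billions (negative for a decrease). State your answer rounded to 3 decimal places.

Before: m₁ = (1 + 0.49) / (0.274 + 0.05 + 0.49) ≈ 1.830467, MB₁ = 37.3, so M₁ = 1.830467 × 37.3 ≈ 68.2764 billion.
After: m₂ = (1 + 0.49) / (0.274 + 0.074 + 0.49) ≈ 1.778043, MB₂ = 37.3 − 3.89 = 33.41, so M₂ = 1.778043 × 33.41 ≈ 59.4044 billion.
ΔM = M₂ − M₁ = 59.4044 − 68.2764 = -8.872 billion.

-8.872 billion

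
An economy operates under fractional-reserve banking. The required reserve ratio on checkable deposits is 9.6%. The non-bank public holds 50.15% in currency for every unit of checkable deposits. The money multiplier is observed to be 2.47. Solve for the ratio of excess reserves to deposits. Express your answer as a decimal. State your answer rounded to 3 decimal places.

0.010

Using m = 2.47. Since m = (1 + c)/(c + rr + e), the denominator satisfies c + rr + e = (1 + c)/m = (1 + 0.5015) / 2.47 ≈ 0.607895.
With c = 0.5015 and rr = 0.096, the ratio of excess reserves to deposits is 0.607895 − 0.5015 − 0.096 = 0.010395.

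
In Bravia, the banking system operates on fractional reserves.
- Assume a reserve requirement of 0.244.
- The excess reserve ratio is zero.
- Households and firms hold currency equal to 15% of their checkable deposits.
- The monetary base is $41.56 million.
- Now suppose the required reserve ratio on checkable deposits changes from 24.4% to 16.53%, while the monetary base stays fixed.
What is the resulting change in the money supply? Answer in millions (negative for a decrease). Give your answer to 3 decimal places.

Initially m₁ = (1 + 0.15) / (0.244 + 0.15) ≈ 2.918782, so M₁ = 2.918782 × 41.56 ≈ 121.3046 million.
After the change m₂ = (1 + 0.15) / (0.1653 + 0.15) ≈ 3.647320, so M₂ = 3.647320 × 41.56 ≈ 151.5826 million.
ΔM = M₂ − M₁ = 151.5826 − 121.3046 = 30.278 million.

$30.278 million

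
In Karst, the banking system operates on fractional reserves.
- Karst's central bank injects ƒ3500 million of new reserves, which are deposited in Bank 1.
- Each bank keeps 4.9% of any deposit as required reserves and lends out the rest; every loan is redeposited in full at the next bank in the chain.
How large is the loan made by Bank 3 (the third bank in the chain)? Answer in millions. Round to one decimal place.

Each bank lends a fraction (1 − rr) = 0.9510 of the deposit it receives, so Bank 3 receives 3500·0.9510^2 and lends 3500·0.9510^3 ≈ 3010.2987 million.

ƒ3010.3 million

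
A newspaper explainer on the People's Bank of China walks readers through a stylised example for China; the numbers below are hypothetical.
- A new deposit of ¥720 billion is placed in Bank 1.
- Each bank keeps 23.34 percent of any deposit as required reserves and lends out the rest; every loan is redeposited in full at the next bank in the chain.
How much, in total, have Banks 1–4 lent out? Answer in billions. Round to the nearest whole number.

Bank i lends (1 − rr)^i of the original deposit: Bank 1 lends 720·0.7666 = 551.9520, Bank 2 lends 720·0.7666² ≈ 423.1264, and so on.
Summing a geometric series: total = 720·[0.7666·(1 − 0.7666^4) / (1 − 0.7666)] ≈ 1548.1081 billion.

¥1548 billion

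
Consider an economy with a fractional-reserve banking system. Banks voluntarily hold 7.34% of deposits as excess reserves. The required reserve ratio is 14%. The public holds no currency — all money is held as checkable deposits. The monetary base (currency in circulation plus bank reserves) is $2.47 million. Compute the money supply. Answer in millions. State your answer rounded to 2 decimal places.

The money multiplier is m = 1 / (rr + e) = 1 / (0.14 + 0.0734) ≈ 4.6860.
So M = m × MB = 4.6860 × 2.47 ≈ 11.5744 million.

$11.57 million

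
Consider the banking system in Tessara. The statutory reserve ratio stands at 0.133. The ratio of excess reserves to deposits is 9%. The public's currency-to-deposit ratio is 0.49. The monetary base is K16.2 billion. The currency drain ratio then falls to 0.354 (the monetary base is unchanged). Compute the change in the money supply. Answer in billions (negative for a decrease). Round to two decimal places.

Initially m₁ = (1 + 0.49) / (0.133 + 0.09 + 0.49) ≈ 2.08976, so M₁ = 2.08976 × 16.2 ≈ 33.8541 billion.
After the change m₂ = (1 + 0.354) / (0.133 + 0.09 + 0.354) ≈ 2.34662, so M₂ = 2.34662 × 16.2 ≈ 38.0152 billion.
ΔM = M₂ − M₁ = 38.0152 − 33.8541 = 4.1611 billion.

K4.16 billion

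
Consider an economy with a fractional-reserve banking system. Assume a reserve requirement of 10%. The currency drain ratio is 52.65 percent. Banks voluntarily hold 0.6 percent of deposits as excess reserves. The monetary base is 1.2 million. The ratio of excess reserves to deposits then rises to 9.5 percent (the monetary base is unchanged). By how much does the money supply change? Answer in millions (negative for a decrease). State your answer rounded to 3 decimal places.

-0.357 million

Initially m₁ = (1 + 0.5265) / (0.1 + 0.006 + 0.5265) ≈ 2.41344, so M₁ = 2.41344 × 1.2 ≈ 2.8961 million.
After the change m₂ = (1 + 0.5265) / (0.1 + 0.095 + 0.5265) ≈ 2.11573, so M₂ = 2.11573 × 1.2 ≈ 2.5389 million.
ΔM = M₂ − M₁ = 2.5389 − 2.8961 = -0.3572 million.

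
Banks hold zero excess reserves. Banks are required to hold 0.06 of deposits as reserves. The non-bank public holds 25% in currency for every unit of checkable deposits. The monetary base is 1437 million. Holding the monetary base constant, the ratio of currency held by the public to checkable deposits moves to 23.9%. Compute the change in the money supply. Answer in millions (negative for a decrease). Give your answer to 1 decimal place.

160.3 million

Initially m₁ = (1 + 0.25) / (0.06 + 0.25) ≈ 4.032258, so M₁ = 4.032258 × 1437 ≈ 5794.3547 million.
After the change m₂ = (1 + 0.239) / (0.06 + 0.239) ≈ 4.143813, so M₂ = 4.143813 × 1437 ≈ 5954.6593 million.
ΔM = M₂ − M₁ = 5954.6593 − 5794.3547 = 160.3046 million.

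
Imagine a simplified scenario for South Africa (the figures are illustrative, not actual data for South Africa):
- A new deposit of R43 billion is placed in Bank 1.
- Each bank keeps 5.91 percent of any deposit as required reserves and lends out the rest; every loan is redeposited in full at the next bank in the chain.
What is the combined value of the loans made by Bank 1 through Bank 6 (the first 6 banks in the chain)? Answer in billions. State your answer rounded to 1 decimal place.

R209.6 billion

Bank i lends (1 − rr)^i of the original deposit: Bank 1 lends 43·0.9409 = 40.4587, Bank 2 lends 43·0.9409² ≈ 38.0676, and so on.
Summing a geometric series: total = 43·[0.9409·(1 − 0.9409^6) / (1 − 0.9409)] ≈ 209.5895 billion.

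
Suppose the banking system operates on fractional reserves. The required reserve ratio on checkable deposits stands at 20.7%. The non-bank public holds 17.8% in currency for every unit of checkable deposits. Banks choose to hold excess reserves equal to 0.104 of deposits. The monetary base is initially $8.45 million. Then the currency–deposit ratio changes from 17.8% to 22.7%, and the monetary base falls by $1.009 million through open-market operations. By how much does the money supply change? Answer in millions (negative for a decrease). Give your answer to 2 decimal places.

-3.39 million

Before: m₁ = (1 + 0.178) / (0.207 + 0.104 + 0.178) ≈ 2.4090, MB₁ = 8.45, so M₁ = 2.4090 × 8.45 ≈ 20.356 million.
After: m₂ = (1 + 0.227) / (0.207 + 0.104 + 0.227) ≈ 2.2807, MB₂ = 8.45 − 1.009 = 7.441, so M₂ = 2.2807 × 7.441 ≈ 16.9707 million.
ΔM = M₂ − M₁ = 16.9707 − 20.356 = -3.3853 million.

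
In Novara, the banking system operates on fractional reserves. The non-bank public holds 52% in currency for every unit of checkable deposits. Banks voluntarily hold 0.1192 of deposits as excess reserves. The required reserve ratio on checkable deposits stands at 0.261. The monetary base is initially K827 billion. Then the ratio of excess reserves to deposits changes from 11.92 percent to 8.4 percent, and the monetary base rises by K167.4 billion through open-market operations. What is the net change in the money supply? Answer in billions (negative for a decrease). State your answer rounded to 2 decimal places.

Before: m₁ = (1 + 0.52) / (0.261 + 0.1192 + 0.52) ≈ 1.688514, MB₁ = 827, so M₁ = 1.688514 × 827 ≈ 1396.4011 billion.
After: m₂ = (1 + 0.52) / (0.261 + 0.084 + 0.52) ≈ 1.757225, MB₂ = 827 + 167.4 = 994.4, so M₂ = 1.757225 × 994.4 ≈ 1747.3845 billion.
ΔM = M₂ − M₁ = 1747.3845 − 1396.4011 = 350.9834 billion.

K350.98 billion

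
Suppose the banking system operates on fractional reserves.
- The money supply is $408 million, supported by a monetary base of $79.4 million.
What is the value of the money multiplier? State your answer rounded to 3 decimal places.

The money multiplier is m = M / MB = 408 / 79.4 ≈ 5.13854.

5.139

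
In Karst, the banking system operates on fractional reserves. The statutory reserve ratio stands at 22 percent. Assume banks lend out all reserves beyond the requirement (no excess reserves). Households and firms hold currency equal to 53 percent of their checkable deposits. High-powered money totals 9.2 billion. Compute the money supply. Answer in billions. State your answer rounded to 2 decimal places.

The money multiplier is m = (1 + c) / (rr + c) = (1 + 0.53) / (0.22 + 0.53) = 2.04.
So M = m × MB = 2.04 × 9.2 = 18.768 billion.

18.77 billion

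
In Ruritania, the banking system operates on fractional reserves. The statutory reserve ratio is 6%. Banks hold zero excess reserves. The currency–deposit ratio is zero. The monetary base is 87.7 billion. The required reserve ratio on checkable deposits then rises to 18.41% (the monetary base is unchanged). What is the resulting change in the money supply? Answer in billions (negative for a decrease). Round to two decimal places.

-985.30 billion

Initially m₁ = 1 / (0.06) ≈ 16.66667, so M₁ = 16.66667 × 87.7 ≈ 1461.667 billion.
After the change m₂ = 1 / (0.1841) ≈ 5.43183, so M₂ = 5.43183 × 87.7 ≈ 476.3715 billion.
ΔM = M₂ − M₁ = 476.3715 − 1461.667 = -985.2955 billion.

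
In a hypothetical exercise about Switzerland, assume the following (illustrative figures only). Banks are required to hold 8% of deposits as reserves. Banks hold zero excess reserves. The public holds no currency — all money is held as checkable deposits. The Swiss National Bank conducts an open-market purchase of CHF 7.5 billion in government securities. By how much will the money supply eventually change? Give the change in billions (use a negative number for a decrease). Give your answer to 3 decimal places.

CHF 93.750 billion

The simple money multiplier is m = 1/rr = 1/0.08 = 12.5.
An open-market purchase increases the monetary base by 7.5 billion, so ΔM = m × ΔMB = 12.5 × 7.5 = 93.75 billion.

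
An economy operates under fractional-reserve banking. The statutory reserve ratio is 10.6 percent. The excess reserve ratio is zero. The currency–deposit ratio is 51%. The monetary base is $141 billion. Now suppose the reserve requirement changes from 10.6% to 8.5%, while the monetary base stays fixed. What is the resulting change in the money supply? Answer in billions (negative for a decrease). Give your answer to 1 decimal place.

Initially m₁ = (1 + 0.51) / (0.106 + 0.51) ≈ 2.45130, so M₁ = 2.45130 × 141 = 345.6333 billion.
After the change m₂ = (1 + 0.51) / (0.085 + 0.51) ≈ 2.53782, so M₂ = 2.53782 × 141 ≈ 357.8326 billion.
ΔM = M₂ − M₁ = 357.8326 − 345.6333 = 12.1993 billion.

$12.2 billion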